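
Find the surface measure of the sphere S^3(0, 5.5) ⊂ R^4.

|∂B_4(5.5)| = 1331·π^2/4 ≈ 3284.11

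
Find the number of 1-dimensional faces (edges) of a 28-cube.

Each of the 2^28 = 268435456 vertices has degree 28; total edges = 28·2^28/2 = 3758096384.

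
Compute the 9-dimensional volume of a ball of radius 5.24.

The n-ball volume is π^(n/2)·r^n/Γ(n/2+1). With n=9, r=5.24: V ≈ 9.82425e+06.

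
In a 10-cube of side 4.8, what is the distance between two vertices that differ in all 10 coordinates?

||(4.8,4.8,...,4.8)|| = √(10)·4.8 ≈ 15.1789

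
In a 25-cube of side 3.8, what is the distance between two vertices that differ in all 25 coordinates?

Diagonal = √25 · 3.8 = 19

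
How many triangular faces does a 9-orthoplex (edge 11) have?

An n-cross-polytope has 2^(k+1)·C(n,k+1) k-faces. Here 2^3·C(9,3) = 8·84 = 672.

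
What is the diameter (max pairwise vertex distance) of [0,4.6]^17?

||(4.6,4.6,...,4.6)|| = √(17)·4.6 ≈ 18.9663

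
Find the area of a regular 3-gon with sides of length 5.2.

Area = (√3/4) · 5.2² = 11.7087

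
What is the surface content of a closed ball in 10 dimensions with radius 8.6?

S = n·V_n(r)/r = 10·V_10(8.6)/8.6 (volume-to-surface relation), giving 6.56227e+09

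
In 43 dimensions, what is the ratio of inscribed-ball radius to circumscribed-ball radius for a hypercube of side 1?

For an n-cube of any side s, the inradius is s/2 and the circumradius is s√n/2, so the ratio is 1/√43 ≈ 0.152499.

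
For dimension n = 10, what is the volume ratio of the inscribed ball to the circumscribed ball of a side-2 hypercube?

The radii are 2/2 and 2√10/2, so the volume ratio is (1/√10)^10 = 10^{-10/2} ≈ 1e-05.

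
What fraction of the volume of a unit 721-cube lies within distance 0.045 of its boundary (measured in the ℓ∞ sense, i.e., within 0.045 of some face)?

1 - (1 - 2·0.045)^721 = 1 - 0.91^721 ≈ 1 - 2.943e-30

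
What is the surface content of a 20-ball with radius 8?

The surface area of an n-ball is 2π^(n/2) r^(n-1) / Γ(n/2). For n=20, r=8: 2251799813685248·π^10/2835 ≈ 7.43833e+16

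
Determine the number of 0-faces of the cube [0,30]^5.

Choose 0 of 5 axes to span the face (C(5,0) = 1 way), then fix each of the remaining 5 coordinates at one of its two extreme values (2^5 = 32 ways): 1·32 = 32.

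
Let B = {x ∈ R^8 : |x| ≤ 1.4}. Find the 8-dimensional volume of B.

The n-ball volume is π^(n/2)·r^n/Γ(n/2+1). With n=8, r=1.4: V ≈ 59.898.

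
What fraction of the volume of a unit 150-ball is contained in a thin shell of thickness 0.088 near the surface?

1 - (1-0.088)^150 ≈ 0.9999990018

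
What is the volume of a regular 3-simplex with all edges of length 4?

Volume = (√2/12) · 4³ = 7.54247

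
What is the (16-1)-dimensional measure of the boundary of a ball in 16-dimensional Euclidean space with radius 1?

S = n·V_n(r)/r = 16·V_16(1)/1 (volume-to-surface relation), giving π^8/2520 ≈ 3.76529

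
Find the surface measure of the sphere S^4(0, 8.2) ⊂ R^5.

The surface area of an n-ball is 2π^(n/2) r^(n-1) / Γ(n/2). For n=5, r=8.2: 118994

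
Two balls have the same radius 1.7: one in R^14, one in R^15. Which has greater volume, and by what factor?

V_14(1.7) ≈ 1009.03, V_15(1.7) ≈ 1091.85. The 15-ball is larger by a factor of 1.082.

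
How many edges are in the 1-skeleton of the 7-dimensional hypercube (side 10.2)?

Each of the 2^7 = 128 vertices has degree 7; total edges = 7·2^7/2 = 448.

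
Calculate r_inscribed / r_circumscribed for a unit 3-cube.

Ratio = (s/2)/(s√3/2) = 3^(-1/2) ≈ 0.57735.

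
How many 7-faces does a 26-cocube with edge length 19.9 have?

Each 7-face is the convex hull of 8 vertices, one chosen as ±e_i from each of 8 distinct axes: 2^8·C(26,8) = 399942400.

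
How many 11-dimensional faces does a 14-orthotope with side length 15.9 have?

f_11(14-cube) = (14 choose 11) · 2^3 = 2912.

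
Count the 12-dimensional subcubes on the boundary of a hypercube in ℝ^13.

Number of 12-faces = C(13,12) · 2^(13-12) = 13 · 2 = 26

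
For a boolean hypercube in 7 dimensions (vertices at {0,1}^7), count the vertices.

An n-cube has 2^n vertices; for n = 7 that is 2^7 = 128.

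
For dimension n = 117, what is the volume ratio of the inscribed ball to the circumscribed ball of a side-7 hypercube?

Volume scales as r^n, and r_in/r_out = 1/√117, giving (1/√117)^117 ≈ 1.02595e-121.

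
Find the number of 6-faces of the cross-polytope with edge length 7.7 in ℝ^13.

f_6(13-orthoplex) = 2^7 · (13 choose 7) = 219648.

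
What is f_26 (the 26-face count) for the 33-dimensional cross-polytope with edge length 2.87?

An n-cross-polytope has 2^(k+1)·C(n,k+1) k-faces. Here 2^27·C(33,27) = 134217728·1107568 = 148655260565504.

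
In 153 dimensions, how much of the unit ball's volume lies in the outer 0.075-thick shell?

1 - (1-0.075)^153 ≈ 0.999993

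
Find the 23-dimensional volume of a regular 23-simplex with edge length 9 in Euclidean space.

V = (9^23 / 23!) · √((23+1) / 2^23) ≈ 0.000579888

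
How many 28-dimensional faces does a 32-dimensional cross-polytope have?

Number of 28-faces = 2^(28+1) · C(32,28+1) = 536870912 · 4960 = 2662879723520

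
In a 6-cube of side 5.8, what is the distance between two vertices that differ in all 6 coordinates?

Diagonal = √6 · 5.8 ≈ 14.207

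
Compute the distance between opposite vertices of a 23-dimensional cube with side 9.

||(9,9,...,9)|| = √(23)·9 ≈ 43.1625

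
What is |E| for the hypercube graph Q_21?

Number of 1-faces = C(21,1)·2^(21-1) = 21·1048576 = 22020096.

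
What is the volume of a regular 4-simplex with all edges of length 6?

For a regular n-simplex with edge a, V = (a^n / n!)·√((n+1)/2^n). With a=6, n=4: V ≈ 30.1869.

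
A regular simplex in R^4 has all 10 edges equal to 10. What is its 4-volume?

V = (10^4 / 4!) · √((4+1) / 2^4) ≈ 232.924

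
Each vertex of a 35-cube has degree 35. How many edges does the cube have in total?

An n-cube has n·2^(n-1) edges. With n = 35: 35·17179869184 = 601295421440.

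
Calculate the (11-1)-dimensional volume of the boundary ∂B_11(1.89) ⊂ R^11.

S_11(1.89) = 2·π^(11/2)·(1.89)^10 / Γ(11/2) ≈ 12053.6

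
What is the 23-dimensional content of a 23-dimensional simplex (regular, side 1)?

V = (1^23 / 23!) · √((23+1) / 2^23) ≈ 6.54284e-26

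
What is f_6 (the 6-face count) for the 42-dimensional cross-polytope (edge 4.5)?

Number of 6-faces = 2^(6+1) · C(42,6+1) = 128 · 26978328 = 3453225984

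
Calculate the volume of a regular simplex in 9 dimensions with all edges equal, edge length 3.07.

V = (3.07^9 / 9!) · √((9+1) / 2^9) ≈ 0.00932926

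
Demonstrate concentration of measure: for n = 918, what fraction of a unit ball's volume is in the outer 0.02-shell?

1 - (1-0.02)^918 ≈ 0.9999999912 ≈ 99.999999%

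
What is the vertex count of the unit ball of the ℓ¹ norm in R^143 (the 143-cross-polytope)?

The 143-dimensional cross-polytope has 2n = 2·143 = 286 vertices.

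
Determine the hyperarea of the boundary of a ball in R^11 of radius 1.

S_11(1) = 2·π^(11/2)·(1)^10 / Γ(11/2) = 64·π^5/945 ≈ 20.7251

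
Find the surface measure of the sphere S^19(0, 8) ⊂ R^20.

|∂B_20(8)| = 2251799813685248·π^10/2835 ≈ 7.43833e+16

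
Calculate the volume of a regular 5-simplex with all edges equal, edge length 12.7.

For a regular n-simplex with edge a, V = (a^n / n!)·√((n+1)/2^n). With a=12.7, n=5: V ≈ 1192.17.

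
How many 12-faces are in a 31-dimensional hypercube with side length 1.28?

An n-cube has C(n,k)·2^(n-k) k-faces. Here C(31,12)·2^19 = 141120525·524288 = 73987797811200.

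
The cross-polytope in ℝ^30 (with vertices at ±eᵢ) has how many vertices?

The 30-dimensional cross-polytope has 2n = 2·30 = 60 vertices.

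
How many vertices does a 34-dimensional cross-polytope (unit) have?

Number of vertices = 2n = 68.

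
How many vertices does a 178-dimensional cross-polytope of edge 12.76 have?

Number of vertices = 2n = 356.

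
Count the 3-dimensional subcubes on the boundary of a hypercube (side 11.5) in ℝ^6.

Choose 3 of 6 axes to span the face (C(6,3) = 20 ways), then fix each of the remaining 3 coordinates at one of its two extreme values (2^3 = 8 ways): 20·8 = 160.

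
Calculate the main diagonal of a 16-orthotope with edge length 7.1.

Diagonal = √16 · 7.1 = 28.4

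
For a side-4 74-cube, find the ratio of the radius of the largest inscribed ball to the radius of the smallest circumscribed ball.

Ratio = (s/2)/(s√74/2) = 74^(-1/2) ≈ 0.116248.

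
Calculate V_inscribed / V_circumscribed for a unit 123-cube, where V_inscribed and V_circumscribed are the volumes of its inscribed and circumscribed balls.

The radii are 1/2 and 1√123/2, so the volume ratio is (1/√123)^123 = 123^{-123/2} ≈ 2.95689e-129.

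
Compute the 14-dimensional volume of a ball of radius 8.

V = 274877906944·π^7/315 ≈ 2.63559e+12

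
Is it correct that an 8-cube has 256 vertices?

True. The 8-cube has 2^8 = 256 vertices.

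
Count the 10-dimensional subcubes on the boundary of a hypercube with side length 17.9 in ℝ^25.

An n-cube has C(n,k)·2^(n-k) k-faces. Here C(25,10)·2^15 = 3268760·32768 = 107110727680.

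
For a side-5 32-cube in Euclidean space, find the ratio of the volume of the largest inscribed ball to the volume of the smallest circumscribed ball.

Volume scales as r^n, and r_in/r_out = 1/√32, giving (1/√32)^32 ≈ 8.27181e-25.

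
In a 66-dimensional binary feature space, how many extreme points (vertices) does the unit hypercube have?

An n-cube has 2^n vertices; for n = 66 that is 2^66 = 73786976294838206464.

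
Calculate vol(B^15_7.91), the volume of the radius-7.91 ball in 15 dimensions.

V_15(7.91) = π^(15/2) · (7.91)^15 / Γ(15/2 + 1) ≈ 1.1326e+13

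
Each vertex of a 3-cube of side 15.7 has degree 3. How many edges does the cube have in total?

The 3-cube has n·2^(n-1) = 3·2^2 = 3·4 = 12 edges.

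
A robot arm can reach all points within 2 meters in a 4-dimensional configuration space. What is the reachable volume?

The n-ball volume is π^(n/2)·r^n/Γ(n/2+1). With n=4, r=2: V = 8·π^2 ≈ 78.9568.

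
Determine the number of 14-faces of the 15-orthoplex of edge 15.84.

Number of 14-faces = 2^(14+1) · C(15,14+1) = 32768 · 1 = 32768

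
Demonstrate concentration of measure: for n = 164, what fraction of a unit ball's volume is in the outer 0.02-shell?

1 - (1-0.02)^164 ≈ 0.963602 ≈ 96.36%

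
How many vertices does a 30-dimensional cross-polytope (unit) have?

The 30-dimensional cross-polytope has 2n = 2·30 = 60 vertices.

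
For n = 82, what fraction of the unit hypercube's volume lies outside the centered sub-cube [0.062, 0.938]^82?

Shell fraction = 1 - (1-0.124)^82 ≈ 0.999981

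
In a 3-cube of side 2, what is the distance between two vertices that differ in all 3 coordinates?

d = √(2² + 2² + ... + 2²) [3 terms] = √(3·2²) = 2√3 ≈ 3.4641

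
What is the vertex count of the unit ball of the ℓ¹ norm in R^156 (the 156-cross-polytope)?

The 156-dimensional cross-polytope has 2n = 2·156 = 312 vertices.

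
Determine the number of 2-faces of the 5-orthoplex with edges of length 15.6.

Each 2-face is the convex hull of 3 vertices, one chosen as ±e_i from each of 3 distinct axes: 2^3·C(5,3) = 80.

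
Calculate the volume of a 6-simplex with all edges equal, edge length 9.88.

V_6 = √(7) · 9.88^6 / (6! · 2^(6/2)) ≈ 427.236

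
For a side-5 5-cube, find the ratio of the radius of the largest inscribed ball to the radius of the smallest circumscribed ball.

r_in / r_out = (5/2) / (5√5/2) = 1/√5 ≈ 0.447214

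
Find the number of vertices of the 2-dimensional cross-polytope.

Number of vertices = 2n = 4.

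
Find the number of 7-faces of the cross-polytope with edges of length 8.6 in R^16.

Each 7-face is the convex hull of 8 vertices, one chosen as ±e_i from each of 8 distinct axes: 2^8·C(16,8) = 3294720.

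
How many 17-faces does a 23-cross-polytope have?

An n-cross-polytope has 2^(k+1)·C(n,k+1) k-faces. Here 2^18·C(23,18) = 262144·33649 = 8820883456.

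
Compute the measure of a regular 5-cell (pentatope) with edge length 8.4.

For a regular n-simplex with edge a, V = (a^n / n!)·√((n+1)/2^n). With a=8.4, n=4: V ≈ 115.966.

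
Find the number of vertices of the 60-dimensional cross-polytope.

The vertices are ±e_1, ..., ±e_60, so there are 2·60 = 120.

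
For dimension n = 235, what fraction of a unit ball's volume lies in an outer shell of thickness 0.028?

1 - (1-0.028)^235 ≈ 0.998737 ≈ 99.87%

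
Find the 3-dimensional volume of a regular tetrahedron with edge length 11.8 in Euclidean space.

Volume = (√2/12) · 11.8³ = 193.633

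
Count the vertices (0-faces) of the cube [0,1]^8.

Number of vertices = 2^8 = 256.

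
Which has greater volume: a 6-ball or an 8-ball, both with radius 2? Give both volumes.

V_6(2) ≈ 330.734. V_8(2) ≈ 1039.03. The 8-ball is larger.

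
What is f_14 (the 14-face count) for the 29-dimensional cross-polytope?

Each 14-face is the convex hull of 15 vertices, one chosen as ±e_i from each of 15 distinct axes: 2^15·C(29,15) = 2541445447680.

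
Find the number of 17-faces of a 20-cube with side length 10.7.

f_17(20-cube) = (20 choose 17) · 2^3 = 9120.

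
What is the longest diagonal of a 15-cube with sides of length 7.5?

||(7.5,7.5,...,7.5)|| = √(15)·7.5 ≈ 29.0474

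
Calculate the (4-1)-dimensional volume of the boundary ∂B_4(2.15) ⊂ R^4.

|∂B_4(2.15)| ≈ 196.176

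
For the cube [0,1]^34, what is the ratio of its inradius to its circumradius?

Ratio = (s/2)/(s√34/2) = 34^(-1/2) ≈ 0.171499.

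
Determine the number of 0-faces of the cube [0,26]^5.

f_0(5-cube) = (5 choose 0) · 2^5 = 32.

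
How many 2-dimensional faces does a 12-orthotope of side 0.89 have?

Number of 2-faces = C(12,2) · 2^(12-2) = 66 · 1024 = 67584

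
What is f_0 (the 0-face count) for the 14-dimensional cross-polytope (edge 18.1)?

Each 0-face is the convex hull of 1 vertex, one chosen as ±e_i from each of 1 distinct axis: 2^1·C(14,1) = 28.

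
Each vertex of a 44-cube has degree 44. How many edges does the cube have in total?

Number of 1-faces = C(44,1)·2^(44-1) = 44·8796093022208 = 387028092977152.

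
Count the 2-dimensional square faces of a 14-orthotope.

Number of 2-faces = C(14,2) · 2^(14-2) = 91 · 4096 = 372736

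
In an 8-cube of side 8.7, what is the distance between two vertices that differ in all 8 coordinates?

||(8.7,8.7,...,8.7)|| = √(8)·8.7 ≈ 24.6073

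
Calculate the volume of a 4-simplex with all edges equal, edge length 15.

V_4 = √(5) · 15^4 / (4! · 2^(4/2)) ≈ 1179.18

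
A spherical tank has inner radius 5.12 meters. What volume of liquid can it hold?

The n-ball volume is π^(n/2)·r^n/Γ(n/2+1). With n=3, r=5.12: V ≈ 562.21.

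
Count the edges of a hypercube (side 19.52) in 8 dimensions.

An n-cube has n·2^(n-1) edges. With n = 8: 8·128 = 1024.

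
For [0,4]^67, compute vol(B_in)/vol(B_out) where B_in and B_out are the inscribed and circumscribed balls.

V_in / V_out = (r_in/r_out)^67 = (1/√67)^67 = 67^(-67/2) ≈ 6.70647e-62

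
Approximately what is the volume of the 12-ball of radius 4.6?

The n-ball volume is π^(n/2)·r^n/Γ(n/2+1). With n=12, r=4.6: V ≈ 1.19856e+08.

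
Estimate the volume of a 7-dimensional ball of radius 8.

V_7(8) = π^(7/2) · (8)^7 / Γ(7/2 + 1) = 33554432·π^3/105 ≈ 9.90855e+06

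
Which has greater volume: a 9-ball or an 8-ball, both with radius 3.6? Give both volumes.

V_9(3.6) ≈ 334996. V_8(3.6) ≈ 114501. The 9-ball is larger.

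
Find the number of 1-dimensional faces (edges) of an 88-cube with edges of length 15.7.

Number of 1-faces = C(88,1)·2^(88-1) = 88·154742504910672534362390528 = 13617340432139183023890366464.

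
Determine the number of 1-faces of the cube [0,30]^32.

f_1(32-cube) = (32 choose 1) · 2^31 = 68719476736.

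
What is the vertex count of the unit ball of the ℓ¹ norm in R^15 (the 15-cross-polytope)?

An n-cross-polytope has 2n vertices; here n = 15, giving 30.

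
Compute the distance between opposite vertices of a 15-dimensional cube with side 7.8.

The space diagonal of an n-cube of side s is s√n. Here 7.8·√15 ≈ 30.2093.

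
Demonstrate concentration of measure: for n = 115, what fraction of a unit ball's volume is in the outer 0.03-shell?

1 - (1-0.03)^115 ≈ 0.969887 ≈ 96.99%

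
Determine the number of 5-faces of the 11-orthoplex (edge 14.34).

An n-cross-polytope has 2^(k+1)·C(n,k+1) k-faces. Here 2^6·C(11,6) = 64·462 = 29568.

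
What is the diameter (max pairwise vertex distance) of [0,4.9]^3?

The space diagonal of an n-cube of side s is s√n. Here 4.9·√3 ≈ 8.48705.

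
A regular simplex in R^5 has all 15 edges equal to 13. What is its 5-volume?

Volume = 13^5 · √(6/2^5) / 5! ≈ 1339.79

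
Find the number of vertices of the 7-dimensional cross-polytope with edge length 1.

The vertices are ±e_1, ..., ±e_7, so there are 2·7 = 14.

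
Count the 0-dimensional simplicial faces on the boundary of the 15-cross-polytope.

Each 0-face is the convex hull of 1 vertex, one chosen as ±e_i from each of 1 distinct axis: 2^1·C(15,1) = 30.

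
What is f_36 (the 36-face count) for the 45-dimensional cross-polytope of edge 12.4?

An n-cross-polytope has 2^(k+1)·C(n,k+1) k-faces. Here 2^37·C(45,37) = 137438953472·215553195 = 29625405538345943040.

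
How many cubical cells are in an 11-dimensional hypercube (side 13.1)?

Choose 3 of 11 axes to span the face (C(11,3) = 165 ways), then fix each of the remaining 8 coordinates at one of its two extreme values (2^8 = 256 ways): 165·256 = 42240.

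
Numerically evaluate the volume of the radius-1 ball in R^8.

V_8(1) = π^(8/2) · (1)^8 / Γ(8/2 + 1) = π^4/24 ≈ 4.05871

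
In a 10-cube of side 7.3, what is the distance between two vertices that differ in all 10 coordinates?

d = √(7.3² + 7.3² + ... + 7.3²) [10 terms] = √(10·7.3²) = 7.3√10 ≈ 23.0846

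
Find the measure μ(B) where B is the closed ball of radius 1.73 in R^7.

The n-ball volume is π^(n/2)·r^n/Γ(n/2+1). With n=7, r=1.73: V ≈ 219.131.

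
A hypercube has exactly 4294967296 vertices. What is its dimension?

n = log_2(4294967296) = 32.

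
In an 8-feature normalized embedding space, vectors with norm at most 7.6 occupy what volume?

The n-ball volume is π^(n/2)·r^n/Γ(n/2+1). With n=8, r=7.6: V ≈ 4.51749e+07.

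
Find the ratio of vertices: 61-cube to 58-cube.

The 61-cube has 2^61 = 2305843009213693952 vertices. The 58-cube has 2^58 = 288230376151711744 vertices. Ratio: 2305843009213693952/288230376151711744 = 8.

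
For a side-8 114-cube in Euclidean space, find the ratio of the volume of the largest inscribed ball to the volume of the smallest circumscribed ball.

V_in / V_out = (r_in/r_out)^114 = (1/√114)^114 = 114^(-114/2) ≈ 5.70721e-118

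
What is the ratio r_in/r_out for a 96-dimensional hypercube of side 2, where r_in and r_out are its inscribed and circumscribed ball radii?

r_in / r_out = (2/2) / (2√96/2) = 1/√96 ≈ 0.102062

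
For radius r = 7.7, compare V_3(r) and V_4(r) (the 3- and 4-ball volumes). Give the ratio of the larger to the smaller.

V_3(7.7) ≈ 1912.32, V_4(7.7) ≈ 17347.3. The 4-ball is larger by a factor of 9.071.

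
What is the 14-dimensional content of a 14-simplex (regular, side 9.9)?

V_14 = √(15) · 9.9^14 / (14! · 2^(14/2)) ≈ 30.1523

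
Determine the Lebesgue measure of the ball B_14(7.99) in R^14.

V_14(7.99) = π^(14/2) · (7.99)^14 / Γ(14/2 + 1) ≈ 2.58984e+12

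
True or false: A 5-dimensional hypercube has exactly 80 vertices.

False. The 5-cube has 2^5 = 32 vertices.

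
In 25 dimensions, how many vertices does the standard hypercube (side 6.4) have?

An n-cube has 2^n vertices; for n = 25 that is 2^25 = 33554432.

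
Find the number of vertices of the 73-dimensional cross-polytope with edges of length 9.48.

The vertices are ±e_1, ..., ±e_73, so there are 2·73 = 146.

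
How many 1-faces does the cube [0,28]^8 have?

Each of the 2^8 = 256 vertices has degree 8; total edges = 8·2^8/2 = 1024.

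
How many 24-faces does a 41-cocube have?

Each 24-face is the convex hull of 25 vertices, one chosen as ±e_i from each of 25 distinct axes: 2^25·C(41,25) = 3458705176230100992.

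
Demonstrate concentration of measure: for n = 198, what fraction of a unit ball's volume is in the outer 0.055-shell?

1 - (1-0.055)^198 ≈ 0.999986 ≈ 99.998634%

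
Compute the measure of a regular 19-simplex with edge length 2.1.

V = (2.1^19 / 19!) · √((19+1) / 2^19) ≈ 6.7267e-14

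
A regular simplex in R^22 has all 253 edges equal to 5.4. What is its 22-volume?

V = (5.4^22 / 22!) · √((22+1) / 2^22) ≈ 2.70041e-08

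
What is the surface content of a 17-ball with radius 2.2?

S = n·V_n(r)/r = 17·V_17(2.2)/2.2 (volume-to-surface relation), giving 721727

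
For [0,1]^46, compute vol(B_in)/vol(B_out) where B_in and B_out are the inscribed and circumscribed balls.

V_in / V_out = (r_in/r_out)^46 = (1/√46)^46 = 46^(-46/2) ≈ 5.70913e-39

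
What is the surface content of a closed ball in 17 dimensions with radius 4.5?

S = n·V_n(r)/r = 17·V_17(4.5)/4.5 (volume-to-surface relation), giving 22876792454961·π^8/3203200 ≈ 6.77657e+10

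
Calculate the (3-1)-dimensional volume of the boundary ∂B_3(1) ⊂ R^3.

|∂B_3(1)| = 4πr² = 4π·(1)² ≈ 12.5664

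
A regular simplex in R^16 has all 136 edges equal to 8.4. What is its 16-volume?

V = (8.4^16 / 16!) · √((16+1) / 2^16) ≈ 0.47297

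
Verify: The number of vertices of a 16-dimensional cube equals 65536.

True. The 16-cube has 2^16 = 65536 vertices.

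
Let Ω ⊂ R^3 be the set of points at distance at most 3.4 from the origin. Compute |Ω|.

V_3(3.4) = π^(3/2) · (3.4)^3 / Γ(3/2 + 1) ≈ 164.636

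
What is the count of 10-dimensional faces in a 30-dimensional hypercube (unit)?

An n-cube has C(n,k)·2^(n-k) k-faces. Here C(30,10)·2^20 = 30045015·1048576 = 31504481648640.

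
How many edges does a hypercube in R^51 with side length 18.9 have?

Each of the 2^51 = 2251799813685248 vertices has degree 51; total edges = 51·2^51/2 = 57420895248973824.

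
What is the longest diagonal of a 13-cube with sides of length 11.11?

The space diagonal of an n-cube of side s is s√n. Here 11.11·√13 ≈ 40.0577.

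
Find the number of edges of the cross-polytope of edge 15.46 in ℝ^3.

Each 1-face is the convex hull of 2 vertices, one chosen as ±e_i from each of 2 distinct axes: 2^2·C(3,2) = 12.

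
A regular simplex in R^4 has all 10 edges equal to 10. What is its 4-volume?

V = (10^4 / 4!) · √((4+1) / 2^4) ≈ 232.924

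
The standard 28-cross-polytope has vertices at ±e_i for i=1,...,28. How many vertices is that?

The vertices are ±e_1, ..., ±e_28, so there are 2·28 = 56.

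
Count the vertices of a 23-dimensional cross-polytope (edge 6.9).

The 23-dimensional cross-polytope has 2n = 2·23 = 46 vertices.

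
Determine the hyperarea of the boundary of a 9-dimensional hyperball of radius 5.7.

The surface area of an n-ball is 2π^(n/2) r^(n-1) / Γ(n/2). For n=9, r=5.7: 3.30795e+07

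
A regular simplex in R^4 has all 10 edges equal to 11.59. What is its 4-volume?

V_4 = √(5) · 11.59^4 / (4! · 2^(4/2)) ≈ 420.289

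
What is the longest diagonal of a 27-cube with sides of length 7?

||(7,7,...,7)|| = √(27)·7 ≈ 36.3731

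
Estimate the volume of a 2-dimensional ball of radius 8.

Volume = π^{2/2}·(8)^2/Γ(2) = 64·π ≈ 201.062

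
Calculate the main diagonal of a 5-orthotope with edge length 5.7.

Diagonal = √5 · 5.7 ≈ 12.7456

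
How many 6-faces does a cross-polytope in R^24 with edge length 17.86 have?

Number of 6-faces = 2^(6+1) · C(24,6+1) = 128 · 346104 = 44301312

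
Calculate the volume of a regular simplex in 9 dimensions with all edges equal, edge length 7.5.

Volume = 7.5^9 · √(10/2^9) / 9! ≈ 28.917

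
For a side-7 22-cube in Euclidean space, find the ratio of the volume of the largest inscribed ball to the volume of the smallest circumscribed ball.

Volume scales as r^n, and r_in/r_out = 1/√22, giving (1/√22)^22 ≈ 1.7114e-15.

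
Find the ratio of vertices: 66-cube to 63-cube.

The 66-cube has 2^66 = 73786976294838206464 vertices. The 63-cube has 2^63 = 9223372036854775808 vertices. Ratio: 73786976294838206464/9223372036854775808 = 8.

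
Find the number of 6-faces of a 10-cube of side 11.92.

Choose 6 of 10 axes to span the face (C(10,6) = 210 ways), then fix each of the remaining 4 coordinates at one of its two extreme values (2^4 = 16 ways): 210·16 = 3360.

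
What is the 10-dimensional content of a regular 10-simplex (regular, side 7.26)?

V_10 = √(11) · 7.26^10 / (10! · 2^(10/2)) ≈ 11.6185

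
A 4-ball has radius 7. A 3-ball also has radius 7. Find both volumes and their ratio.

V_4(7) ≈ 11848.5. V_3(7) ≈ 1436.76. Ratio V_4/V_3 ≈ 8.247.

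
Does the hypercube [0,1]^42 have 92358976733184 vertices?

False. The 42-cube has 2^42 = 4398046511104 vertices.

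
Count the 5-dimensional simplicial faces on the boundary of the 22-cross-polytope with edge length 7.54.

Each 5-face is the convex hull of 6 vertices, one chosen as ±e_i from each of 6 distinct axes: 2^6·C(22,6) = 4775232.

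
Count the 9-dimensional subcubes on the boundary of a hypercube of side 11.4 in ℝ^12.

Number of 9-faces = C(12,9) · 2^(12-9) = 220 · 8 = 1760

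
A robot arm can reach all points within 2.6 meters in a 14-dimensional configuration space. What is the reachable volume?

V_14(2.6) = π^(14/2) · (2.6)^14 / Γ(14/2 + 1) ≈ 386585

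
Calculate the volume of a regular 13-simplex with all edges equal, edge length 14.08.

For a regular n-simplex with edge a, V = (a^n / n!)·√((n+1)/2^n). With a=14.08, n=13: V ≈ 5674.44.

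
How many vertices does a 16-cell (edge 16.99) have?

Number of 0-faces = 2^(0+1) · C(4,0+1) = 2 · 4 = 8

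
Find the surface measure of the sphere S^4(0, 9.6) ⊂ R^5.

The surface area of an n-ball is 2π^(n/2) r^(n-1) / Γ(n/2). For n=5, r=9.6: 223539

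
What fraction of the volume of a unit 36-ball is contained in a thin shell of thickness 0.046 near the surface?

Shell fraction = 1 - (1-0.046)^36 ≈ 0.816455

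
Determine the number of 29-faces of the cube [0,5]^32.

f_29(32-cube) = (32 choose 29) · 2^3 = 39680.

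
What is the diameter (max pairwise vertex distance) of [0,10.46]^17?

Diagonal = √17 · 10.46 ≈ 43.1277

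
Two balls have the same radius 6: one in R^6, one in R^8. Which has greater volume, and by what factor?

V_6(6) ≈ 241105, V_8(6) ≈ 6.81708e+06. The 8-ball is larger by a factor of 28.27.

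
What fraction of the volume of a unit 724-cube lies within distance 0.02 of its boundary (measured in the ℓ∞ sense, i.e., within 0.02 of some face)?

The inner cube has side 1-2·0.02 = 0.96 and volume (0.96)^724 ≈ 1.46e-13, so the shell holds 1 - 1.46e-13 of the volume.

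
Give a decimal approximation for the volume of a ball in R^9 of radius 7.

V_9(7) = π^(9/2) · (7)^9 / Γ(9/2 + 1) = 184473632·π^4/135 ≈ 1.33107e+08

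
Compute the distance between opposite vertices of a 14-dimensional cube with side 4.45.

d = √(4.45² + 4.45² + ... + 4.45²) [14 terms] = √(14·4.45²) = 4.45√14 ≈ 16.6504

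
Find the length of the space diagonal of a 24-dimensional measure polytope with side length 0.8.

||(0.8,0.8,...,0.8)|| = √(24)·0.8 ≈ 3.91918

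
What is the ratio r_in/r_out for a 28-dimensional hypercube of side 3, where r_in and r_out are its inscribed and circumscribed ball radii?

For an n-cube of any side s, the inradius is s/2 and the circumradius is s√n/2, so the ratio is 1/√28 ≈ 0.188982.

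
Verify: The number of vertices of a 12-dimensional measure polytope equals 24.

False. The 12-cube has 2^12 = 4096 vertices.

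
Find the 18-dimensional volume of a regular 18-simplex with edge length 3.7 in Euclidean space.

V_18 = √(19) · 3.7^18 / (18! · 2^(18/2)) ≈ 2.24593e-08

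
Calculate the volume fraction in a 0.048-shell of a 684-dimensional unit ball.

1 - (1-0.048)^684 ≈ 1 - 2.442e-15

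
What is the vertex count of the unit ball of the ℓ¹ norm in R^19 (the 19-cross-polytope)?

The 19-dimensional cross-polytope has 2n = 2·19 = 38 vertices.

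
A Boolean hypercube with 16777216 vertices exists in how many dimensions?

2^n = 16777216 ⇒ n = log_2(16777216) = 24.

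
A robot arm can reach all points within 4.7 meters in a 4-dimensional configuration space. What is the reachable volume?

The n-ball volume is π^(n/2)·r^n/Γ(n/2+1). With n=4, r=4.7: V ≈ 2408.03.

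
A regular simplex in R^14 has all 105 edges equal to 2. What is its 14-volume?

V = (2^14 / 14!) · √((14+1) / 2^14) ≈ 5.68653e-09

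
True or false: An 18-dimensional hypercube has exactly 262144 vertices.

True. The 18-cube has 2^18 = 262144 vertices.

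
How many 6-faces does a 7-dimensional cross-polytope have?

Each 6-face is the convex hull of 7 vertices, one chosen as ±e_i from each of 7 distinct axes: 2^7·C(7,7) = 128.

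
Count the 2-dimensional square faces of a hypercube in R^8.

Choose 2 of 8 axes to span the face (C(8,2) = 28 ways), then fix each of the remaining 6 coordinates at one of its two extreme values (2^6 = 64 ways): 28·64 = 1792.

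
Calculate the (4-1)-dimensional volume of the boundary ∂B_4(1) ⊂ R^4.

|∂B_4(1)| = 2·π^2 ≈ 19.7392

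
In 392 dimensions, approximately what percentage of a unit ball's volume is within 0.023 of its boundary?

1 - (1-0.023)^392 ≈ 0.999891 ≈ 99.9891%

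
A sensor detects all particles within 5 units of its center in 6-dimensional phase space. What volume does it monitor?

V_6(5) = π^(6/2) · (5)^6 / Γ(6/2 + 1) = 15625·π^3/6 ≈ 80745.5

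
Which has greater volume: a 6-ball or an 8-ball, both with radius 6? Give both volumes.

V_6(6) ≈ 241105. V_8(6) ≈ 6.81708e+06. The 8-ball is larger.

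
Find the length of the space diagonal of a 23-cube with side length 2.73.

||(2.73,2.73,...,2.73)|| = √(23)·2.73 ≈ 13.0926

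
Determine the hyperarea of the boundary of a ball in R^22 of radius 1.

The surface area of an n-ball is 2π^(n/2) r^(n-1) / Γ(n/2). For n=22, r=1: π^11/1814400 ≈ 0.162149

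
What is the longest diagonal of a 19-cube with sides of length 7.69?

Diagonal = √19 · 7.69 ≈ 33.5199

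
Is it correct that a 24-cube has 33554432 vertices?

False. The 24-cube has 2^24 = 16777216 vertices.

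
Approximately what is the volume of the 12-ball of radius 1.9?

The n-ball volume is π^(n/2)·r^n/Γ(n/2+1). With n=12, r=1.9: V ≈ 2955.36.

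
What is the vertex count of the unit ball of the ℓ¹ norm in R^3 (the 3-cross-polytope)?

The vertices are ±e_1, ..., ±e_3, so there are 2·3 = 6.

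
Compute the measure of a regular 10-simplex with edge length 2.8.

V = (2.8^10 / 10!) · √((10+1) / 2^10) ≈ 0.000845987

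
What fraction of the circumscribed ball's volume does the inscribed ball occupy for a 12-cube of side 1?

V_in / V_out = (r_in/r_out)^12 = (1/√12)^12 = 12^(-12/2) ≈ 3.34898e-07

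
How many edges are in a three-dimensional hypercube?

f_1(3-cube) = (3 choose 1) · 2^2 = 12.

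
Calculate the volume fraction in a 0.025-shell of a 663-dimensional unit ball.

V(inner)/V(outer) = ((1-0.025)/1)^663 ≈ 5.129e-08, so the shell fraction is 0.9999999487.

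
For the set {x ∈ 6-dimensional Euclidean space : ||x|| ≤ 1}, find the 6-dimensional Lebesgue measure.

Volume = π^{6/2}·(1)^6/Γ(4) = π^3/6 ≈ 5.16771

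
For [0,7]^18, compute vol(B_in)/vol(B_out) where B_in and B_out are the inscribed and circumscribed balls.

The radii are 7/2 and 7√18/2, so the volume ratio is (1/√18)^18 = 18^{-18/2} ≈ 5.04136e-12.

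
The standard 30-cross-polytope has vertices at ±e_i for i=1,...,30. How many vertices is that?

The vertices are ±e_1, ..., ±e_30, so there are 2·30 = 60.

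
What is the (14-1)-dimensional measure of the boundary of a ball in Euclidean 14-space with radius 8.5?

S = n·V_n(r)/r = 14·V_14(8.5)/8.5 (volume-to-surface relation), giving 9904578032905937·π^7/2949120 ≈ 1.01436e+13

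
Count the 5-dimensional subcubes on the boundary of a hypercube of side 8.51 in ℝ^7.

Number of 5-faces = C(7,5) · 2^(7-5) = 21 · 4 = 84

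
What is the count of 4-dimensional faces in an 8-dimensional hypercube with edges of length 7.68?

Number of 4-faces = C(8,4) · 2^(8-4) = 70 · 16 = 1120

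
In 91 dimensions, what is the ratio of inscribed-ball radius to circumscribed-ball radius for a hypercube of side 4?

r_in = 4/2 (half the side); r_out = 4√91/2 (half the diagonal). Ratio = 1/√91 ≈ 0.104828.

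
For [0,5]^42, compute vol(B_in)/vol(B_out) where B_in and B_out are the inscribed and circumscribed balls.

V_in/V_out = n^(-n/2) = 42^(-42/2) ≈ 8.1614e-35.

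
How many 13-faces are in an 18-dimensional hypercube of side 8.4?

Choose 13 of 18 axes to span the face (C(18,13) = 8568 ways), then fix each of the remaining 5 coordinates at one of its two extreme values (2^5 = 32 ways): 8568·32 = 274176.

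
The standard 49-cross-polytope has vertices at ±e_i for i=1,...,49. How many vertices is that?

Number of vertices = 2n = 98.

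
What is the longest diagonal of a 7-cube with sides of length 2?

d = √(2² + 2² + ... + 2²) [7 terms] = √(7·2²) = 2√7 ≈ 5.2915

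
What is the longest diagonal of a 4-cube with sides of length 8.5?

d = √(8.5² + 8.5² + ... + 8.5²) [4 terms] = √(4·8.5²) = 8.5√4 = 17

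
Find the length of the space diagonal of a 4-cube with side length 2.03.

Diagonal = √4 · 2.03 = 4.06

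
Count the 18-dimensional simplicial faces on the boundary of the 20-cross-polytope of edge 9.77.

An n-cross-polytope has 2^(k+1)·C(n,k+1) k-faces. Here 2^19·C(20,19) = 524288·20 = 10485760.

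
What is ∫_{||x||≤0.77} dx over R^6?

The n-ball volume is π^(n/2)·r^n/Γ(n/2+1). With n=6, r=0.77: V ≈ 1.07707.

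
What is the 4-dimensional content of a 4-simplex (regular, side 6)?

For a regular n-simplex with edge a, V = (a^n / n!)·√((n+1)/2^n). With a=6, n=4: V ≈ 30.1869.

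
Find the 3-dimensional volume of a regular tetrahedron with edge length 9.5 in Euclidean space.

Volume = (√2/12) · 9.5³ = 101.043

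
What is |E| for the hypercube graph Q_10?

Number of 1-faces = C(10,1)·2^(10-1) = 10·512 = 5120.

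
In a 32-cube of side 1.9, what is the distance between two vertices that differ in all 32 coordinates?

d = √(1.9² + 1.9² + ... + 1.9²) [32 terms] = √(32·1.9²) = 1.9√32 ≈ 10.748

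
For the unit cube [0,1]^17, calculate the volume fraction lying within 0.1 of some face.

The inner cube has side 1-2·0.1 = 0.8 and volume (0.8)^17 ≈ 0.02252, so the shell holds 0.977482 of the volume.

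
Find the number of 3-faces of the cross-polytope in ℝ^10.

Number of 3-faces = 2^(3+1) · C(10,3+1) = 16 · 210 = 3360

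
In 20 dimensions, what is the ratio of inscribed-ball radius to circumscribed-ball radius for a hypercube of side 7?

Ratio = (s/2)/(s√20/2) = 20^(-1/2) ≈ 0.223607.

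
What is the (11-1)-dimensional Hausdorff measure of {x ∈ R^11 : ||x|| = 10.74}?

S = n·V_n(r)/r = 11·V_11(10.74)/10.74 (volume-to-surface relation), giving 4.23195e+11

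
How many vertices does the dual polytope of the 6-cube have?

The vertices are ±e_1, ..., ±e_6, so there are 2·6 = 12.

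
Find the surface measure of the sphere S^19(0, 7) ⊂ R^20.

S = n·V_n(r)/r = 20·V_20(7)/7 (volume-to-surface relation), giving 1628413597910449·π^10/25920 ≈ 5.8834e+15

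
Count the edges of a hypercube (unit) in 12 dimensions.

Number of 1-faces = C(12,1)·2^(12-1) = 12·2048 = 24576.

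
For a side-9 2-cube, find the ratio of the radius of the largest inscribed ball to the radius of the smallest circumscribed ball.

For an n-cube of any side s, the inradius is s/2 and the circumradius is s√n/2, so the ratio is 1/√2 ≈ 0.707107.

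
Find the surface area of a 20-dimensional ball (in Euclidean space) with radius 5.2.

The surface area of an n-ball is 2π^(n/2) r^(n-1) / Γ(n/2). For n=20, r=5.2: 2.0741e+13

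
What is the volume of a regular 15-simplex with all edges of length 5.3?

V = (5.3^15 / 15!) · √((15+1) / 2^15) ≈ 0.00123587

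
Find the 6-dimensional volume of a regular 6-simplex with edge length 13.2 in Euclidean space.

For a regular n-simplex with edge a, V = (a^n / n!)·√((n+1)/2^n). With a=13.2, n=6: V ≈ 2429.8.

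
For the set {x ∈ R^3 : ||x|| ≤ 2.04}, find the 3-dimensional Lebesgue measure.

Volume = π^{3/2}·(2.04)^3/Γ(5/2) ≈ 35.5614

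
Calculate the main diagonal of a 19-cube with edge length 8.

d = √(8² + 8² + ... + 8²) [19 terms] = √(19·8²) = 8√19 ≈ 34.8712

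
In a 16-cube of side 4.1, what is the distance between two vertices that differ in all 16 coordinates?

d = √(4.1² + 4.1² + ... + 4.1²) [16 terms] = √(16·4.1²) = 4.1√16 = 16.4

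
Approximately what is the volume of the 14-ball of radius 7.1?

The n-ball volume is π^(n/2)·r^n/Γ(n/2+1). With n=14, r=7.1: V ≈ 4.95719e+11.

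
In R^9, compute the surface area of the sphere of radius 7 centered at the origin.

S_9(7) = 2·π^(9/2)·(7)^8 / Γ(9/2) = 26353376·π^4/15 ≈ 1.71137e+08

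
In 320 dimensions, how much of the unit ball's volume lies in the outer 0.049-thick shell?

V(inner)/V(outer) = ((1-0.049)/1)^320 ≈ 1.042e-07, so the shell fraction is 0.9999998958.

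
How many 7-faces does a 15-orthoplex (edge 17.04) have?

f_7(15-orthoplex) = 2^8 · (15 choose 8) = 1647360.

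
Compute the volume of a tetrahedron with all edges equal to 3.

Volume = (√2/12) · 3³ = 3.18198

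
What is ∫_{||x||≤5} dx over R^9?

The n-ball volume is π^(n/2)·r^n/Γ(n/2+1). With n=9, r=5: V = 12500000·π^4/189 ≈ 6.4424e+06.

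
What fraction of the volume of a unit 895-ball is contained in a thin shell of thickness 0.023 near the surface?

V(inner)/V(outer) = ((1-0.023)/1)^895 ≈ 9.029e-10, so the shell fraction is 0.9999999991.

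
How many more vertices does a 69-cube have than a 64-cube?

The 69-cube has 2^69 = 590295810358705651712 vertices. The 64-cube has 2^64 = 18446744073709551616 vertices. Difference: 590295810358705651712 - 18446744073709551616 = 571849066284996100096.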